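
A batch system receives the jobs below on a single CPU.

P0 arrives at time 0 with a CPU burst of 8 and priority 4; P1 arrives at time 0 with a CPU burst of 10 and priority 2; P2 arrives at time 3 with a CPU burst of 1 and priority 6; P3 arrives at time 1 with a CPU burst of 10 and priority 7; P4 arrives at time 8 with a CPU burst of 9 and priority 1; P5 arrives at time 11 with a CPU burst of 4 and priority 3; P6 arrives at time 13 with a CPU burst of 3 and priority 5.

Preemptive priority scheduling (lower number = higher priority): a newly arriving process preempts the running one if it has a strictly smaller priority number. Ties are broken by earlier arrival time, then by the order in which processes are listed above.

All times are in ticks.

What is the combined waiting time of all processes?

123

Gantt: | P1 0-8 | P4 8-17 | P1 17-19 | P5 19-23 | P0 23-31 | P6 31-34 | P2 34-35 | P3 35-45 |
Completion: P0=31  P1=19  P2=35  P3=45  P4=17  P5=23  P6=34
Turnaround (C−A): P0=31  P1=19  P2=32  P3=44  P4=9  P5=12  P6=21
Waiting = turnaround − burst: P0=23, P1=9, P2=31, P3=34, P4=0, P5=8, P6=18
Total waiting = 23 + 9 + 31 + 34 + 0 + 8 + 18 = 123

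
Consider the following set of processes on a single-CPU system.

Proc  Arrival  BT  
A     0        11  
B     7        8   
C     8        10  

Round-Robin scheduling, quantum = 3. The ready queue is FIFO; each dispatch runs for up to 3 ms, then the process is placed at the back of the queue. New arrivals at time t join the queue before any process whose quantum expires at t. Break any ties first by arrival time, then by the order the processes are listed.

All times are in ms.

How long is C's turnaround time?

Schedule: | A 0-9 | B 9-12 | C 12-15 | A 15-17 | B 17-20 | C 20-23 | B 23-25 | C 25-29 |
Completion: A=17  B=25  C=29
Turnaround(C) = completion − arrival = 29 − 8 = 21

21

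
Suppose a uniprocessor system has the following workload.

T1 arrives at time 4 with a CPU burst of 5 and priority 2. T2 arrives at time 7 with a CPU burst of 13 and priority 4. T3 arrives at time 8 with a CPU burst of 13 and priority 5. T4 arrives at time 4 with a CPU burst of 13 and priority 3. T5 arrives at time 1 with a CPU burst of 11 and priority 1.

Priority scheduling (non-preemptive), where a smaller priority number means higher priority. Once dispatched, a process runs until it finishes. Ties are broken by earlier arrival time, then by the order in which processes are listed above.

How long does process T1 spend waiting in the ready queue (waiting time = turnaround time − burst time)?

Timeline: | idle 0-1 | T5 1-12 | T1 12-17 | T4 17-30 | T2 30-43 | T3 43-56 |
Completion: T1=17  T2=43  T3=56  T4=30  T5=12
Turnaround (C−A): T1=13  T2=36  T3=48  T4=26  T5=11
Waiting(T1) = turnaround − burst = 13 − 5 = 8

8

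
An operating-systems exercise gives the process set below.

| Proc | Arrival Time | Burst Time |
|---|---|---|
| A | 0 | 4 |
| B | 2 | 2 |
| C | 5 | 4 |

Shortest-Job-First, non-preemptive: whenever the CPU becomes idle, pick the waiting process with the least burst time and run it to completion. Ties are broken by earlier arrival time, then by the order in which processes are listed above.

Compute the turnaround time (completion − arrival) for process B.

4

Timeline: | A 0-4 | B 4-6 | C 6-10 |
Completion: A=4  B=6  C=10
Turnaround (C−A): A=4  B=4  C=5
Turnaround(B) = completion − arrival = 6 − 2 = 4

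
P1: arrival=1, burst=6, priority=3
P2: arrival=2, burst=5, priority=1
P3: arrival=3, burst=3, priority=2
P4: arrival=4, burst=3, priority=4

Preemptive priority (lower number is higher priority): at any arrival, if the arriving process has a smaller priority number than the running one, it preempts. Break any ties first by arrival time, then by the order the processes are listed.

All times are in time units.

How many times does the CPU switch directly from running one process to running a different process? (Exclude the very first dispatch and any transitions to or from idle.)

4

Gantt: | idle 0-1 | P1 1-2 | P2 2-7 | P3 7-10 | P1 10-15 | P4 15-18 |
Completion: P1=15  P2=7  P3=10  P4=18
Turnaround (C−A): P1=14  P2=5  P3=7  P4=14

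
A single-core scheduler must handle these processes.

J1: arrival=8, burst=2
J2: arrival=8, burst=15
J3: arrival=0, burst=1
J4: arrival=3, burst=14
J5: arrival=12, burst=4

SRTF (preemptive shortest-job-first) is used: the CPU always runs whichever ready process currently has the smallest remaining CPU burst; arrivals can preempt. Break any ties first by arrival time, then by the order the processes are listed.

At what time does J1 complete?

Timeline: | J3 0-1 | idle 1-3 | J4 3-8 | J1 8-10 | J4 10-12 | J5 12-16 | J4 16-23 | J2 23-38 |
Completion: J1=10  J2=38  J3=1  J4=23  J5=16
Turnaround (C−A): J1=2  J2=30  J3=1  J4=20  J5=4

10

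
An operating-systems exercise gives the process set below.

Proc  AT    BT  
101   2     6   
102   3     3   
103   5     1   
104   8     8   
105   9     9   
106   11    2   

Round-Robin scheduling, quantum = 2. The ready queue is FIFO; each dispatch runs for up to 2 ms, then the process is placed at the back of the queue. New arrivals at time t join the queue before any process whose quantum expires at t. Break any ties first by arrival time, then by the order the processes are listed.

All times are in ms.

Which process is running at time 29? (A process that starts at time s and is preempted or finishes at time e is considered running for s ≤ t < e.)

Gantt: | idle 0-2 | 101 2-4 | 102 4-6 | 101 6-8 | 103 8-9 | 102 9-10 | 104 10-12 | 101 12-14 | 105 14-16 | 106 16-18 | 104 18-20 | 105 20-22 | 104 22-24 | 105 24-26 | 104 26-28 | 105 28-31 |
Completion: 101=14  102=10  103=9  104=28  105=31  106=18
Turnaround (C−A): 101=12  102=7  103=4  104=20  105=22  106=7

105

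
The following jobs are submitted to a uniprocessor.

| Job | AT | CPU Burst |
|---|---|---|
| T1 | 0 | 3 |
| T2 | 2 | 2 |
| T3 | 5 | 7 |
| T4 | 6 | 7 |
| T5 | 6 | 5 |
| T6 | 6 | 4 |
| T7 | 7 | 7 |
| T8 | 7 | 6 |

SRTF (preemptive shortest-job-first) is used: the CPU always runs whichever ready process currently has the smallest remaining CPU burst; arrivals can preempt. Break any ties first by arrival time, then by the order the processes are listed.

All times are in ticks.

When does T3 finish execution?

21

Schedule: | T1 0-3 | T2 3-5 | T3 5-6 | T6 6-10 | T5 10-15 | T3 15-21 | T8 21-27 | T4 27-34 | T7 34-41 |
Completion: T1=3  T2=5  T3=21  T4=34  T5=15  T6=10  T7=41  T8=27
Turnaround (C−A): T1=3  T2=3  T3=16  T4=28  T5=9  T6=4  T7=34  T8=20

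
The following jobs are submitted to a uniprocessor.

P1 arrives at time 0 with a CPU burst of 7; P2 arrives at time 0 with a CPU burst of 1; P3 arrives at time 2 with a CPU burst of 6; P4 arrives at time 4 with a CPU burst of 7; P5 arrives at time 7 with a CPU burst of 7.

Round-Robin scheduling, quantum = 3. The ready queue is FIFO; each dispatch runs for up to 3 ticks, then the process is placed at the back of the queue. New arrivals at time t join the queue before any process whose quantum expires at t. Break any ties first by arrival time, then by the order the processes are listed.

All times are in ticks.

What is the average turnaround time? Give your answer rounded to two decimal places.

17.00

Schedule: | P1 0-3 | P2 3-4 | P3 4-7 | P1 7-10 | P4 10-13 | P5 13-16 | P3 16-19 | P1 19-20 | P4 20-23 | P5 23-26 | P4 26-27 | P5 27-28 |
Completion: P1=20  P2=4  P3=19  P4=27  P5=28
Turnaround times: P1=20, P2=4, P3=17, P4=23, P5=21
Average turnaround = (20+4+17+23+21) / 5 = 85/5 = 17.00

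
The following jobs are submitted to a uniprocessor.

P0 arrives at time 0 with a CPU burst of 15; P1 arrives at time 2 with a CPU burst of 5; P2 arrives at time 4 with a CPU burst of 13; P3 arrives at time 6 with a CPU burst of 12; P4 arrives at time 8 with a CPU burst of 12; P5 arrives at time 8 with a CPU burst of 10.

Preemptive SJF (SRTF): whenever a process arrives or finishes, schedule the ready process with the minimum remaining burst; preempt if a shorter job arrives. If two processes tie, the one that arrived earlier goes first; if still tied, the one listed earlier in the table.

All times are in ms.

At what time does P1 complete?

Timeline: | P0 0-2 | P1 2-7 | P3 7-8 | P5 8-18 | P3 18-29 | P4 29-41 | P0 41-54 | P2 54-67 |
Completion: P0=54  P1=7  P2=67  P3=29  P4=41  P5=18

7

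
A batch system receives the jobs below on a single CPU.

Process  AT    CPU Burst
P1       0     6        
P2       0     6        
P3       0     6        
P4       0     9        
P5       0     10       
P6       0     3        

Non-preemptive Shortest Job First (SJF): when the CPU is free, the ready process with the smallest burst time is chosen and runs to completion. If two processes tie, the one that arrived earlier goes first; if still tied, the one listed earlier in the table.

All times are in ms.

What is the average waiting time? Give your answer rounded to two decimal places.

13.00

Gantt: | P6 0-3 | P1 3-9 | P2 9-15 | P3 15-21 | P4 21-30 | P5 30-40 |
Completion: P1=9  P2=15  P3=21  P4=30  P5=40  P6=3
Turnaround (C−A): P1=9  P2=15  P3=21  P4=30  P5=40  P6=3
Waiting times: P1=3, P2=9, P3=15, P4=21, P5=30, P6=0
Average waiting = (3+9+15+21+30+0) / 6 = 78/6 = 13.00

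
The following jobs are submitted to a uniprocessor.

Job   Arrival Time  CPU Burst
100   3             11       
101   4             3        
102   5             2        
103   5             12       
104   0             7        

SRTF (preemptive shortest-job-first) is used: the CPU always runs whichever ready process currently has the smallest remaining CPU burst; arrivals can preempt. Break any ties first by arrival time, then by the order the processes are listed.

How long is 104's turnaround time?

7

Timeline: | 104 0-7 | 102 7-9 | 101 9-12 | 100 12-23 | 103 23-35 |
Completion: 100=23  101=12  102=9  103=35  104=7
Turnaround(104) = completion − arrival = 7 − 0 = 7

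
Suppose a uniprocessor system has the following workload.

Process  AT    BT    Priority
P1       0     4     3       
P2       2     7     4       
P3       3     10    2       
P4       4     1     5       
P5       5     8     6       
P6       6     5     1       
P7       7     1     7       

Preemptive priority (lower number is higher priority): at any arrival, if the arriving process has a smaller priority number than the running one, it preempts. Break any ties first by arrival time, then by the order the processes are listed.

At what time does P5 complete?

35

Timeline: | P1 0-3 | P3 3-6 | P6 6-11 | P3 11-18 | P1 18-19 | P2 19-26 | P4 26-27 | P5 27-35 | P7 35-36 |
Completion: P1=19  P2=26  P3=18  P4=27  P5=35  P6=11  P7=36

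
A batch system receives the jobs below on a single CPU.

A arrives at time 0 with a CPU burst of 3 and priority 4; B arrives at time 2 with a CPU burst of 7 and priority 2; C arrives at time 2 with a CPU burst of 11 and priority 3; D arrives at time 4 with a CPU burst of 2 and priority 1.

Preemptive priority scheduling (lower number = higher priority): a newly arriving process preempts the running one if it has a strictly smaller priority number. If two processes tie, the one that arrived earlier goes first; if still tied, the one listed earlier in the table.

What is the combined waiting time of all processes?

Gantt: | A 0-2 | B 2-4 | D 4-6 | B 6-11 | C 11-22 | A 22-23 |
Completion: A=23  B=11  C=22  D=6
Turnaround (C−A): A=23  B=9  C=20  D=2
Waiting = turnaround − burst: A=20, B=2, C=9, D=0
Total waiting = 20 + 2 + 9 + 0 = 31

31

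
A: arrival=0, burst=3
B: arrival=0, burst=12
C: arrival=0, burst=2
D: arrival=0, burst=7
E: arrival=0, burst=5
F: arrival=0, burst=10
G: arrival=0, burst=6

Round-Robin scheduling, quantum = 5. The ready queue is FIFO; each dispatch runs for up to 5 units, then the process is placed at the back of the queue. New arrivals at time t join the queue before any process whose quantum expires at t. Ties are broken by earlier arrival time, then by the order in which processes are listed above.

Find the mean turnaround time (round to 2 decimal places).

Timeline: | A 0-3 | B 3-8 | C 8-10 | D 10-15 | E 15-20 | F 20-25 | G 25-30 | B 30-35 | D 35-37 | F 37-42 | G 42-43 | B 43-45 |
Completion: A=3  B=45  C=10  D=37  E=20  F=42  G=43
Turnaround times: A=3, B=45, C=10, D=37, E=20, F=42, G=43
Average turnaround = (3+45+10+37+20+42+43) / 7 = 200/7 = 28.57

28.57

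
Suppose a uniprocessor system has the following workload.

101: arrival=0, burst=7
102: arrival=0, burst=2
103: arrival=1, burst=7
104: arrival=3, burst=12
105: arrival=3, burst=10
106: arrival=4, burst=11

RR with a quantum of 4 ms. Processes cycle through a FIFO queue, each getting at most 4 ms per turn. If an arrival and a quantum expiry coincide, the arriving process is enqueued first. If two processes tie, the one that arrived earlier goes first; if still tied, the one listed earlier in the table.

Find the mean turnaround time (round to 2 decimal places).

31.17

Schedule: | 101 0-4 | 102 4-6 | 103 6-10 | 104 10-14 | 105 14-18 | 106 18-22 | 101 22-25 | 103 25-28 | 104 28-32 | 105 32-36 | 106 36-40 | 104 40-44 | 105 44-46 | 106 46-49 |
Completion: 101=25  102=6  103=28  104=44  105=46  106=49
Turnaround (C−A): 101=25  102=6  103=27  104=41  105=43  106=45
Turnaround times: 101=25, 102=6, 103=27, 104=41, 105=43, 106=45
Average turnaround = (25+6+27+41+43+45) / 6 = 187/6 = 31.17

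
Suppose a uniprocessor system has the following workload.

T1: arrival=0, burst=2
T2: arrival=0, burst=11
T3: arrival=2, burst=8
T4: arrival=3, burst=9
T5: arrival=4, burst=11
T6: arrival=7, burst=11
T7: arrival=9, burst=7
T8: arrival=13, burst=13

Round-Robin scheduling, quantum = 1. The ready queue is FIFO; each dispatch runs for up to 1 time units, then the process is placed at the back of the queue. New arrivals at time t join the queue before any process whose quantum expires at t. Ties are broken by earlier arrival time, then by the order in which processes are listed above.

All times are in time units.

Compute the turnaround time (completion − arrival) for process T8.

Gantt: | T1 0-1 | T2 1-2 | T1 2-3 | T3 3-4 | T2 4-5 | T4 5-6 | T5 6-7 | T3 7-8 | T2 8-9 | T4 9-10 | T6 10-11 | T5 11-12 | T3 12-13 | T7 13-14 | T2 14-15 | T4 15-16 | T6 16-17 | T5 17-18 | T8 18-19 | T3 19-20 | T7 20-21 | T2 21-22 | T4 22-23 | T6 23-24 | T5 24-25 | T8 25-26 | T3 26-27 | T7 27-28 | T2 28-29 | T4 29-30 | T6 30-31 | T5 31-32 | T8 32-33 | T3 33-34 | T7 34-35 | T2 35-36 | T4 36-37 | T6 37-38 | T5 38-39 | T8 39-40 | T3 40-41 | T7 41-42 | T2 42-43 | T4 43-44 | T6 44-45 | T5 45-46 | T8 46-47 | T3 47-48 | T7 48-49 | T2 49-50 | T4 50-51 | T6 51-52 | T5 52-53 | T8 53-54 | T7 54-55 | T2 55-56 | T4 56-57 | T6 57-58 | T5 58-59 | T8 59-60 | T2 60-61 | T6 61-62 | T5 62-63 | T8 63-64 | T6 64-65 | T5 65-66 | T8 66-67 | T6 67-68 | T8 68-72 |
Completion: T1=3  T2=61  T3=48  T4=57  T5=66  T6=68  T7=55  T8=72
Turnaround (C−A): T1=3  T2=61  T3=46  T4=54  T5=62  T6=61  T7=46  T8=59
Turnaround(T8) = completion − arrival = 72 − 13 = 59

59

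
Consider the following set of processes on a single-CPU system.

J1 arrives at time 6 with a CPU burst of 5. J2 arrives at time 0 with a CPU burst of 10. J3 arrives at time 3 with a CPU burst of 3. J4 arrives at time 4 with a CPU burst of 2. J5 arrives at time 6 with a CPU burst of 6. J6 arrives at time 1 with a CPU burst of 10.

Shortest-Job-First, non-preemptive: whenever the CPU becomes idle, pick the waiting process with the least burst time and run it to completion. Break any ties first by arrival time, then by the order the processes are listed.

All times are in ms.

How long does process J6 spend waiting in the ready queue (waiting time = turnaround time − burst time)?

Timeline: | J2 0-10 | J4 10-12 | J3 12-15 | J1 15-20 | J5 20-26 | J6 26-36 |
Completion: J1=20  J2=10  J3=15  J4=12  J5=26  J6=36
Turnaround (C−A): J1=14  J2=10  J3=12  J4=8  J5=20  J6=35
Waiting(J6) = turnaround − burst = 35 − 10 = 25

25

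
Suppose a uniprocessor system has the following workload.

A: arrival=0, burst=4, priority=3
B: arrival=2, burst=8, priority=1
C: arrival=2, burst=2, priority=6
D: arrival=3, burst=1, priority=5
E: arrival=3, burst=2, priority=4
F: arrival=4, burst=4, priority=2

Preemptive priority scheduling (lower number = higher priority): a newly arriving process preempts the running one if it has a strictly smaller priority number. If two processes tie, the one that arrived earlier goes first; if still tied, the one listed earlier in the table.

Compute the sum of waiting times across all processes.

63

Schedule: | A 0-2 | B 2-10 | F 10-14 | A 14-16 | E 16-18 | D 18-19 | C 19-21 |
Completion: A=16  B=10  C=21  D=19  E=18  F=14
Waiting = turnaround − burst: A=12, B=0, C=17, D=15, E=13, F=6
Total waiting = 12 + 0 + 17 + 15 + 13 + 6 = 63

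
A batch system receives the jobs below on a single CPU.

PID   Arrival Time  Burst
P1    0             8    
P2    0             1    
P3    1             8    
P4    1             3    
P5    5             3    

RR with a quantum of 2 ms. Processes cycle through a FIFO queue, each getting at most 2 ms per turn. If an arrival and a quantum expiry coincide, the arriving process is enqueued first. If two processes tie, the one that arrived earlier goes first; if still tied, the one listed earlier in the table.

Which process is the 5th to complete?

Timeline: | P1 0-2 | P2 2-3 | P3 3-5 | P4 5-7 | P1 7-9 | P5 9-11 | P3 11-13 | P4 13-14 | P1 14-16 | P5 16-17 | P3 17-19 | P1 19-21 | P3 21-23 |
Completion: P1=21  P2=3  P3=23  P4=14  P5=17
Turnaround (C−A): P1=21  P2=3  P3=22  P4=13  P5=12
Finish order: P2 → P4 → P5 → P1 → P3

P3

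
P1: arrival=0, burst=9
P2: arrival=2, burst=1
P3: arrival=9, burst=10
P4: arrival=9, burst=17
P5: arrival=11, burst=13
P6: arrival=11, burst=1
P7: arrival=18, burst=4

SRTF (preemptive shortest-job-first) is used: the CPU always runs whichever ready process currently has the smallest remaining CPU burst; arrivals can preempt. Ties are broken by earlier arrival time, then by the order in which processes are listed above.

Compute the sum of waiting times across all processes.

Gantt: | P1 0-2 | P2 2-3 | P1 3-10 | P3 10-11 | P6 11-12 | P3 12-21 | P7 21-25 | P5 25-38 | P4 38-55 |
Completion: P1=10  P2=3  P3=21  P4=55  P5=38  P6=12  P7=25
Turnaround (C−A): P1=10  P2=1  P3=12  P4=46  P5=27  P6=1  P7=7
Waiting = turnaround − burst: P1=1, P2=0, P3=2, P4=29, P5=14, P6=0, P7=3
Total waiting = 1 + 0 + 2 + 29 + 14 + 0 + 3 = 49

49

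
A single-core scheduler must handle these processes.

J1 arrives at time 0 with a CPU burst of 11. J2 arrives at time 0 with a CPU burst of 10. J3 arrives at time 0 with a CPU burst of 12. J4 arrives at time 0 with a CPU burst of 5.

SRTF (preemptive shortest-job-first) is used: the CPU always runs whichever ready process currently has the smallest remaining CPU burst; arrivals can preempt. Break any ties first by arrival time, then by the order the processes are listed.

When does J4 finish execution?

Schedule: | J4 0-5 | J2 5-15 | J1 15-26 | J3 26-38 |
Completion: J1=26  J2=15  J3=38  J4=5
Turnaround (C−A): J1=26  J2=15  J3=38  J4=5

5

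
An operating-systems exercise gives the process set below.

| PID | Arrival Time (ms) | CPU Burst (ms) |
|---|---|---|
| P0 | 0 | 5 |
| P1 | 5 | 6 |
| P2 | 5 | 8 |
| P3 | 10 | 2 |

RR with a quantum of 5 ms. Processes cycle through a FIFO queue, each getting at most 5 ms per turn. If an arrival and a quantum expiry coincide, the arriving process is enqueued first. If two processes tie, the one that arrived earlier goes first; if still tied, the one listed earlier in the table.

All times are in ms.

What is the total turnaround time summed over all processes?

Gantt: | P0 0-5 | P1 5-10 | P2 10-15 | P3 15-17 | P1 17-18 | P2 18-21 |
Completion: P0=5  P1=18  P2=21  P3=17
Turnaround (C−A): P0=5  P1=13  P2=16  P3=7
Turnaround = completion − arrival: P0=5, P1=13, P2=16, P3=7
Total turnaround = 5 + 13 + 16 + 7 = 41

41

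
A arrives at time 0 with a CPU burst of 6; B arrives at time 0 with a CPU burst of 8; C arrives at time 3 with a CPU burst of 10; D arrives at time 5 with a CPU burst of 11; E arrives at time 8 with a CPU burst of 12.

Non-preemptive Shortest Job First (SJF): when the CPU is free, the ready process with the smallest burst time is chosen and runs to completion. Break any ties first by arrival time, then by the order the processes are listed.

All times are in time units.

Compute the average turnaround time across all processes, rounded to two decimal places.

22.00

Timeline: | A 0-6 | B 6-14 | C 14-24 | D 24-35 | E 35-47 |
Completion: A=6  B=14  C=24  D=35  E=47
Turnaround times: A=6, B=14, C=21, D=30, E=39
Average turnaround = (6+14+21+30+39) / 5 = 110/5 = 22.00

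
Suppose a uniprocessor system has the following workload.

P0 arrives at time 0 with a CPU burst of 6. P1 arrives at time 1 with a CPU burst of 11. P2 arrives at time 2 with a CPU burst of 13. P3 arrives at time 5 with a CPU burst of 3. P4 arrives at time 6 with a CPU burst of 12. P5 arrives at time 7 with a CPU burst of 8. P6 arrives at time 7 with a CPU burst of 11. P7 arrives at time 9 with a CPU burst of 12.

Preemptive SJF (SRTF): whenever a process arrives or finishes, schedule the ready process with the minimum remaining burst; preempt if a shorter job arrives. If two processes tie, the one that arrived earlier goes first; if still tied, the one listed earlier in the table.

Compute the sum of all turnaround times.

Gantt: | P0 0-6 | P3 6-9 | P5 9-17 | P1 17-28 | P6 28-39 | P4 39-51 | P7 51-63 | P2 63-76 |
Completion: P0=6  P1=28  P2=76  P3=9  P4=51  P5=17  P6=39  P7=63
Turnaround (C−A): P0=6  P1=27  P2=74  P3=4  P4=45  P5=10  P6=32  P7=54
Turnaround = completion − arrival: P0=6, P1=27, P2=74, P3=4, P4=45, P5=10, P6=32, P7=54
Total turnaround = 6 + 27 + 74 + 4 + 45 + 10 + 32 + 54 = 252

252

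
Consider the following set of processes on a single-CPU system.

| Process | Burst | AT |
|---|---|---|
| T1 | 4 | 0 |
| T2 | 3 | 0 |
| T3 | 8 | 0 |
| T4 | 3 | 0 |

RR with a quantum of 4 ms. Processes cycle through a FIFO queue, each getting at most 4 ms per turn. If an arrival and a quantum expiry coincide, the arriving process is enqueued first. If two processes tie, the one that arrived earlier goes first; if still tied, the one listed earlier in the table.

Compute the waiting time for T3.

10

Gantt: | T1 0-4 | T2 4-7 | T3 7-11 | T4 11-14 | T3 14-18 |
Completion: T1=4  T2=7  T3=18  T4=14
Waiting(T3) = turnaround − burst = 18 − 8 = 10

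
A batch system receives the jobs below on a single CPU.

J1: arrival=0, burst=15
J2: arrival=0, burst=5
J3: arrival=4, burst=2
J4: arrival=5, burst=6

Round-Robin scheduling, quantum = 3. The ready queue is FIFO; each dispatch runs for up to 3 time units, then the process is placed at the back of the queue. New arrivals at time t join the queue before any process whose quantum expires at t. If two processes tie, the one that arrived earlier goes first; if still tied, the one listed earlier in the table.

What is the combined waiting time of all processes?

Schedule: | J1 0-3 | J2 3-6 | J1 6-9 | J3 9-11 | J4 11-14 | J2 14-16 | J1 16-19 | J4 19-22 | J1 22-28 |
Completion: J1=28  J2=16  J3=11  J4=22
Turnaround (C−A): J1=28  J2=16  J3=7  J4=17
Waiting = turnaround − burst: J1=13, J2=11, J3=5, J4=11
Total waiting = 13 + 11 + 5 + 11 = 40

40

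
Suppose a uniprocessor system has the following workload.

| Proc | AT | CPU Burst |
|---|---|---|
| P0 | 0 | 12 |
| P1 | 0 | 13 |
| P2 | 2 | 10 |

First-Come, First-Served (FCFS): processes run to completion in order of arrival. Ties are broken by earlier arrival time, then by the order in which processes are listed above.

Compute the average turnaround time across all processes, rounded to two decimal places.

Gantt: | P0 0-12 | P1 12-25 | P2 25-35 |
Completion: P0=12  P1=25  P2=35
Turnaround (C−A): P0=12  P1=25  P2=33
Turnaround times: P0=12, P1=25, P2=33
Average turnaround = (12+25+33) / 3 = 70/3 = 23.33

23.33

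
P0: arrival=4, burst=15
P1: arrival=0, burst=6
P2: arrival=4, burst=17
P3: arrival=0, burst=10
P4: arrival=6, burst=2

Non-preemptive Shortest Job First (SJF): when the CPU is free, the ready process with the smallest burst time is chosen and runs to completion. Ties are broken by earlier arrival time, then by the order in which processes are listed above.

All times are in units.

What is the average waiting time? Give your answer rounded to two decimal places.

10.20

Gantt: | P1 0-6 | P4 6-8 | P3 8-18 | P0 18-33 | P2 33-50 |
Completion: P0=33  P1=6  P2=50  P3=18  P4=8
Turnaround (C−A): P0=29  P1=6  P2=46  P3=18  P4=2
Waiting times: P0=14, P1=0, P2=29, P3=8, P4=0
Average waiting = (14+0+29+8+0) / 5 = 51/5 = 10.20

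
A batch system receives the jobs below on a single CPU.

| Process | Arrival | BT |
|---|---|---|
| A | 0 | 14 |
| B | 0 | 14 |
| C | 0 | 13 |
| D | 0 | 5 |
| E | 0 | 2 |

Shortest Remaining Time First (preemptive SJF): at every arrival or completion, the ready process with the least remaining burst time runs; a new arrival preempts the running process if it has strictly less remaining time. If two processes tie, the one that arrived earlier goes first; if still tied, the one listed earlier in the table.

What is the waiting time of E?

Schedule: | E 0-2 | D 2-7 | C 7-20 | A 20-34 | B 34-48 |
Completion: A=34  B=48  C=20  D=7  E=2
Turnaround (C−A): A=34  B=48  C=20  D=7  E=2
Waiting(E) = turnaround − burst = 2 − 2 = 0

0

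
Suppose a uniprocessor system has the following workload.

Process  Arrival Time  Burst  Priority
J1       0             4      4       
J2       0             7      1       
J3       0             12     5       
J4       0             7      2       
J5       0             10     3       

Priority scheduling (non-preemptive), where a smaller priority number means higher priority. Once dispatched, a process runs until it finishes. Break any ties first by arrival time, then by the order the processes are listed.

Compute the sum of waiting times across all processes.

Schedule: | J2 0-7 | J4 7-14 | J5 14-24 | J1 24-28 | J3 28-40 |
Completion: J1=28  J2=7  J3=40  J4=14  J5=24
Turnaround (C−A): J1=28  J2=7  J3=40  J4=14  J5=24
Waiting = turnaround − burst: J1=24, J2=0, J3=28, J4=7, J5=14
Total waiting = 24 + 0 + 28 + 7 + 14 = 73

73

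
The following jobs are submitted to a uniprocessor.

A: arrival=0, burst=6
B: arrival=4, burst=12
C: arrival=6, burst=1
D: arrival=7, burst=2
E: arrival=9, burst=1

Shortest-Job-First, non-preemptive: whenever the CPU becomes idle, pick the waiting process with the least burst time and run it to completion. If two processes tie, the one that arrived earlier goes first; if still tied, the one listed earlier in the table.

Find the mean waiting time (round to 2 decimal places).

Schedule: | A 0-6 | C 6-7 | D 7-9 | E 9-10 | B 10-22 |
Completion: A=6  B=22  C=7  D=9  E=10
Turnaround (C−A): A=6  B=18  C=1  D=2  E=1
Waiting times: A=0, B=6, C=0, D=0, E=0
Average waiting = (0+6+0+0+0) / 5 = 6/5 = 1.20

1.20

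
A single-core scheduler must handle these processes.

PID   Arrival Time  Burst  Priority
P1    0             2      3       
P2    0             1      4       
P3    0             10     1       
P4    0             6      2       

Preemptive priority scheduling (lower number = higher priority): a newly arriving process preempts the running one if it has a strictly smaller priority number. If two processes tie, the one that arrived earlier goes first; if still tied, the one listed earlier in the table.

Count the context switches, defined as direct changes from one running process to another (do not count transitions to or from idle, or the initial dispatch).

Schedule: | P3 0-10 | P4 10-16 | P1 16-18 | P2 18-19 |
Completion: P1=18  P2=19  P3=10  P4=16
Turnaround (C−A): P1=18  P2=19  P3=10  P4=16

3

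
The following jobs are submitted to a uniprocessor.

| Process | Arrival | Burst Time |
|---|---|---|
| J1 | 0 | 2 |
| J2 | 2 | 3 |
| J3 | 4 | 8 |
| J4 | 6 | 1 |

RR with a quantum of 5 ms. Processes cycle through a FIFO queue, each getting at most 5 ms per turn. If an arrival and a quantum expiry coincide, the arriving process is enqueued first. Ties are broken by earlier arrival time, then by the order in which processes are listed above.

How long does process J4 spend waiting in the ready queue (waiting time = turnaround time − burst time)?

Gantt: | J1 0-2 | J2 2-5 | J3 5-10 | J4 10-11 | J3 11-14 |
Completion: J1=2  J2=5  J3=14  J4=11
Waiting(J4) = turnaround − burst = 5 − 1 = 4

4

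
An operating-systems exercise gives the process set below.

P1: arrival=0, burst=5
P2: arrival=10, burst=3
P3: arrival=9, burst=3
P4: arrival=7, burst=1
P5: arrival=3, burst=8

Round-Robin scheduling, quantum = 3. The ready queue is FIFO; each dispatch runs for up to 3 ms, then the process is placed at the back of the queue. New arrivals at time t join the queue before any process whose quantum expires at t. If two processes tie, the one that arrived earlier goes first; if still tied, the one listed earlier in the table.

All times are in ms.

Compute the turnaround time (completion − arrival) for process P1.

8

Gantt: | P1 0-3 | P5 3-6 | P1 6-8 | P5 8-11 | P4 11-12 | P3 12-15 | P2 15-18 | P5 18-20 |
Completion: P1=8  P2=18  P3=15  P4=12  P5=20
Turnaround(P1) = completion − arrival = 8 − 0 = 8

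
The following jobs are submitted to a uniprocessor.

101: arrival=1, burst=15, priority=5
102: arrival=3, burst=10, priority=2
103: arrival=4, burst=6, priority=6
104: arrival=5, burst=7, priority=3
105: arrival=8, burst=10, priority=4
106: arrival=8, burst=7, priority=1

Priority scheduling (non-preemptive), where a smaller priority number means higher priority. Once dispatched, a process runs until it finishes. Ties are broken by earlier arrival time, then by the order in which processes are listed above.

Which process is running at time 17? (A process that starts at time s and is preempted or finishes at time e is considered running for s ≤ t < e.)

106

Gantt: | idle 0-1 | 101 1-16 | 106 16-23 | 102 23-33 | 104 33-40 | 105 40-50 | 103 50-56 |
Completion: 101=16  102=33  103=56  104=40  105=50  106=23
Turnaround (C−A): 101=15  102=30  103=52  104=35  105=42  106=15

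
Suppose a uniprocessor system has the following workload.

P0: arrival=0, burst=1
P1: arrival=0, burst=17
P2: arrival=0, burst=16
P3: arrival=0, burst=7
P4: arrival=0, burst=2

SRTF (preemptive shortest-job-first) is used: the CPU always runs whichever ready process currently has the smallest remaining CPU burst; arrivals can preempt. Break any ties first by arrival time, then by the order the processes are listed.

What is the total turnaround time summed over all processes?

Timeline: | P0 0-1 | P4 1-3 | P3 3-10 | P2 10-26 | P1 26-43 |
Completion: P0=1  P1=43  P2=26  P3=10  P4=3
Turnaround = completion − arrival: P0=1, P1=43, P2=26, P3=10, P4=3
Total turnaround = 1 + 43 + 26 + 10 + 3 = 83

83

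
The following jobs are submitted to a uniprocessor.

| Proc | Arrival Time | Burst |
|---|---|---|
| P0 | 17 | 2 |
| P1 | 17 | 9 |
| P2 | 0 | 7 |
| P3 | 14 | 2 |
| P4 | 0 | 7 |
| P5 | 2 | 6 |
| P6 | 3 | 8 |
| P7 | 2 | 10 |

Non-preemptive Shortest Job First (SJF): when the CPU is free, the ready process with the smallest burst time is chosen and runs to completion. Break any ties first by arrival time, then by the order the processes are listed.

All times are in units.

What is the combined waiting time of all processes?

104

Schedule: | P2 0-7 | P5 7-13 | P4 13-20 | P3 20-22 | P0 22-24 | P6 24-32 | P1 32-41 | P7 41-51 |
Completion: P0=24  P1=41  P2=7  P3=22  P4=20  P5=13  P6=32  P7=51
Turnaround (C−A): P0=7  P1=24  P2=7  P3=8  P4=20  P5=11  P6=29  P7=49
Waiting = turnaround − burst: P0=5, P1=15, P2=0, P3=6, P4=13, P5=5, P6=21, P7=39
Total waiting = 5 + 15 + 0 + 6 + 13 + 5 + 21 + 39 = 104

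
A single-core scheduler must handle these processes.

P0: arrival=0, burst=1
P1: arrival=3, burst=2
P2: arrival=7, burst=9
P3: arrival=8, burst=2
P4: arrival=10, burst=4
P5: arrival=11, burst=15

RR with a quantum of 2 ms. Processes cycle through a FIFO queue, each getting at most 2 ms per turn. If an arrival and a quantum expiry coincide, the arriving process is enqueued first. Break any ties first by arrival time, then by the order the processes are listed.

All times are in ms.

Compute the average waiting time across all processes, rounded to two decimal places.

5.17

Gantt: | P0 0-1 | idle 1-3 | P1 3-5 | idle 5-7 | P2 7-9 | P3 9-11 | P2 11-13 | P4 13-15 | P5 15-17 | P2 17-19 | P4 19-21 | P5 21-23 | P2 23-25 | P5 25-27 | P2 27-28 | P5 28-37 |
Completion: P0=1  P1=5  P2=28  P3=11  P4=21  P5=37
Waiting times: P0=0, P1=0, P2=12, P3=1, P4=7, P5=11
Average waiting = (0+0+12+1+7+11) / 6 = 31/6 = 5.17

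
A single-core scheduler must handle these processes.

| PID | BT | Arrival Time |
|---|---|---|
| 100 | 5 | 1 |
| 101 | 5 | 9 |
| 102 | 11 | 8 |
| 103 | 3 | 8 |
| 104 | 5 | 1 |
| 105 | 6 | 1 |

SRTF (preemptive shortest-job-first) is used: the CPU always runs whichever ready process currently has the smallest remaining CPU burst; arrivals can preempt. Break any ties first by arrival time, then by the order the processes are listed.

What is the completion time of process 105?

Gantt: | idle 0-1 | 100 1-6 | 104 6-11 | 103 11-14 | 101 14-19 | 105 19-25 | 102 25-36 |
Completion: 100=6  101=19  102=36  103=14  104=11  105=25

25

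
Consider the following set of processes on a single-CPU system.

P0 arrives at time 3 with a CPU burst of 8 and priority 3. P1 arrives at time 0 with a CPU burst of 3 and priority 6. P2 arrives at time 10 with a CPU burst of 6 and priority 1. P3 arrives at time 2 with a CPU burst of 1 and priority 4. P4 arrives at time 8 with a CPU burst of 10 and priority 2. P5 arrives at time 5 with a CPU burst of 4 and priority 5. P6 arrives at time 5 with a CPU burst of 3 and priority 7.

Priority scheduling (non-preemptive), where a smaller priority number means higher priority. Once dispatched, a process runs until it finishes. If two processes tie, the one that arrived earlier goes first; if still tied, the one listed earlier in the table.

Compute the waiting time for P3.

Timeline: | P1 0-3 | P0 3-11 | P2 11-17 | P4 17-27 | P3 27-28 | P5 28-32 | P6 32-35 |
Completion: P0=11  P1=3  P2=17  P3=28  P4=27  P5=32  P6=35
Waiting(P3) = turnaround − burst = 26 − 1 = 25

25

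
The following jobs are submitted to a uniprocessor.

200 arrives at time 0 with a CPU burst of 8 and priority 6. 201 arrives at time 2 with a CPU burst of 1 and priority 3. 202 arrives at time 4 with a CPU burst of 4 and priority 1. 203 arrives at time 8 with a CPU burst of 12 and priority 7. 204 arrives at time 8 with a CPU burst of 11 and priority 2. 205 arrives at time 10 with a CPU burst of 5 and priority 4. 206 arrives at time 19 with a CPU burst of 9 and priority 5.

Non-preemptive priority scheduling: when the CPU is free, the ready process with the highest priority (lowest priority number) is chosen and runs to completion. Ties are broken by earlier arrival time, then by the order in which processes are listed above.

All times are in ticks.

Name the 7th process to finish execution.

203

Gantt: | 200 0-8 | 202 8-12 | 204 12-23 | 201 23-24 | 205 24-29 | 206 29-38 | 203 38-50 |
Completion: 200=8  201=24  202=12  203=50  204=23  205=29  206=38
Turnaround (C−A): 200=8  201=22  202=8  203=42  204=15  205=19  206=19
Finish order: 200 → 202 → 204 → 201 → 205 → 206 → 203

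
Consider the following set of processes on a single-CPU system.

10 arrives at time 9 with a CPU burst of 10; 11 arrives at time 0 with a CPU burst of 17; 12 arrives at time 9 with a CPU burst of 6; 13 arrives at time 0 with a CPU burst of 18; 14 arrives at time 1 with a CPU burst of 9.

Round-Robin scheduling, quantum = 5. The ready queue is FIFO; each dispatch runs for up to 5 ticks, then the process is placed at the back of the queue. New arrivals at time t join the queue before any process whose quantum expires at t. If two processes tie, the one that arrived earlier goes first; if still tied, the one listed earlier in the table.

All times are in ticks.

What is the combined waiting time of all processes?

176

Schedule: | 11 0-5 | 13 5-10 | 14 10-15 | 11 15-20 | 10 20-25 | 12 25-30 | 13 30-35 | 14 35-39 | 11 39-44 | 10 44-49 | 12 49-50 | 13 50-55 | 11 55-57 | 13 57-60 |
Completion: 10=49  11=57  12=50  13=60  14=39
Waiting = turnaround − burst: 10=30, 11=40, 12=35, 13=42, 14=29
Total waiting = 30 + 40 + 35 + 42 + 29 = 176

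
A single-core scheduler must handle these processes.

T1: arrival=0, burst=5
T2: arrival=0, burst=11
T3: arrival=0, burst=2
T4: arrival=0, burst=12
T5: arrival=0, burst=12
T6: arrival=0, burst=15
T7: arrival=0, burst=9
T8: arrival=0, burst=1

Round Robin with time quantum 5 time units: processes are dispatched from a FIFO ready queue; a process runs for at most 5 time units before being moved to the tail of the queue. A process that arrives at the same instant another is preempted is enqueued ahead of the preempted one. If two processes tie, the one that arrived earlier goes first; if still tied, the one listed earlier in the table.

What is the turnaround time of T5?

62

Timeline: | T1 0-5 | T2 5-10 | T3 10-12 | T4 12-17 | T5 17-22 | T6 22-27 | T7 27-32 | T8 32-33 | T2 33-38 | T4 38-43 | T5 43-48 | T6 48-53 | T7 53-57 | T2 57-58 | T4 58-60 | T5 60-62 | T6 62-67 |
Completion: T1=5  T2=58  T3=12  T4=60  T5=62  T6=67  T7=57  T8=33
Turnaround (C−A): T1=5  T2=58  T3=12  T4=60  T5=62  T6=67  T7=57  T8=33
Turnaround(T5) = completion − arrival = 62 − 0 = 62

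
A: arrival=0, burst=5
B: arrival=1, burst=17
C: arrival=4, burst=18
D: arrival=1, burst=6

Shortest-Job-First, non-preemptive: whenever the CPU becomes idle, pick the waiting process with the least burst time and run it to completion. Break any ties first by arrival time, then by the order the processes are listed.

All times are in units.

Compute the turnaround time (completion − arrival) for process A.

5

Schedule: | A 0-5 | D 5-11 | B 11-28 | C 28-46 |
Completion: A=5  B=28  C=46  D=11
Turnaround (C−A): A=5  B=27  C=42  D=10
Turnaround(A) = completion − arrival = 5 − 0 = 5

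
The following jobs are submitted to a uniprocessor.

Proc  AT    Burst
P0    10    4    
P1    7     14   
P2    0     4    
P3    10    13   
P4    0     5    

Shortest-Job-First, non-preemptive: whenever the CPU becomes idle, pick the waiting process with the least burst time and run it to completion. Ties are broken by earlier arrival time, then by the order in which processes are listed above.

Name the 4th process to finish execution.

P0

Gantt: | P2 0-4 | P4 4-9 | P1 9-23 | P0 23-27 | P3 27-40 |
Completion: P0=27  P1=23  P2=4  P3=40  P4=9
Turnaround (C−A): P0=17  P1=16  P2=4  P3=30  P4=9
Finish order: P2 → P4 → P1 → P0 → P3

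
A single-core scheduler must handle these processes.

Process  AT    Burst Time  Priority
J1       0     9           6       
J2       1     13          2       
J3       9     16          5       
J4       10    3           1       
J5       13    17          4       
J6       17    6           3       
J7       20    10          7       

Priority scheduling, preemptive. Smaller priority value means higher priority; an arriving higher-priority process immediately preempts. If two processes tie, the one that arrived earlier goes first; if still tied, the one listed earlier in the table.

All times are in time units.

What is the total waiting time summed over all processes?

143

Schedule: | J1 0-1 | J2 1-10 | J4 10-13 | J2 13-17 | J6 17-23 | J5 23-40 | J3 40-56 | J1 56-64 | J7 64-74 |
Completion: J1=64  J2=17  J3=56  J4=13  J5=40  J6=23  J7=74
Turnaround (C−A): J1=64  J2=16  J3=47  J4=3  J5=27  J6=6  J7=54
Waiting = turnaround − burst: J1=55, J2=3, J3=31, J4=0, J5=10, J6=0, J7=44
Total waiting = 55 + 3 + 31 + 0 + 10 + 0 + 44 = 143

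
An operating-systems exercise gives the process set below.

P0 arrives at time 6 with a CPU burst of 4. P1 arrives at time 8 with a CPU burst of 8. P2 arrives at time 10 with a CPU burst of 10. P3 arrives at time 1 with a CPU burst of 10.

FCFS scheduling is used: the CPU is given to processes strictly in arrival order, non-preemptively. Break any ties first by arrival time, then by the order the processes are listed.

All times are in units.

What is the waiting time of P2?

13

Schedule: | idle 0-1 | P3 1-11 | P0 11-15 | P1 15-23 | P2 23-33 |
Completion: P0=15  P1=23  P2=33  P3=11
Turnaround (C−A): P0=9  P1=15  P2=23  P3=10
Waiting(P2) = turnaround − burst = 23 − 10 = 13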